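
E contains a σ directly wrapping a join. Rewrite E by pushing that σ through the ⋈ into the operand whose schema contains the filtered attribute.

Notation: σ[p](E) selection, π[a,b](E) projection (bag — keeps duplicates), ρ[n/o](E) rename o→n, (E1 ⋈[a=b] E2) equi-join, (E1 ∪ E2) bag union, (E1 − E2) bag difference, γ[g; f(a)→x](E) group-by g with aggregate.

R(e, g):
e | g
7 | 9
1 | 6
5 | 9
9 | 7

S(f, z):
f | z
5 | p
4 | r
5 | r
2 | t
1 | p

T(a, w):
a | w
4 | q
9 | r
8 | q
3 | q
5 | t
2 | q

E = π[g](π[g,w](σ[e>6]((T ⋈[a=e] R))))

σ filters on e, owned by the right side.
E' = π[g](π[g,w]((T ⋈[a=e] σ[e>6](R))))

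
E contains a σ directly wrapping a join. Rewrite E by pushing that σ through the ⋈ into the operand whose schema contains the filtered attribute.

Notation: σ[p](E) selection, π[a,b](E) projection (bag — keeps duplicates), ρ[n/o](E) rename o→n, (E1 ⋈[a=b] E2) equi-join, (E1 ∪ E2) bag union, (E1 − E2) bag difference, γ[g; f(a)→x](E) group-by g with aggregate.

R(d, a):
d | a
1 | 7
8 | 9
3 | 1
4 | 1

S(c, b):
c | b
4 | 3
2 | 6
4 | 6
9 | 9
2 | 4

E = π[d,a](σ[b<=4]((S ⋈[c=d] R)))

σ filters on b, owned by the left side.
E' = π[d,a]((σ[b<=4](S) ⋈[c=d] R))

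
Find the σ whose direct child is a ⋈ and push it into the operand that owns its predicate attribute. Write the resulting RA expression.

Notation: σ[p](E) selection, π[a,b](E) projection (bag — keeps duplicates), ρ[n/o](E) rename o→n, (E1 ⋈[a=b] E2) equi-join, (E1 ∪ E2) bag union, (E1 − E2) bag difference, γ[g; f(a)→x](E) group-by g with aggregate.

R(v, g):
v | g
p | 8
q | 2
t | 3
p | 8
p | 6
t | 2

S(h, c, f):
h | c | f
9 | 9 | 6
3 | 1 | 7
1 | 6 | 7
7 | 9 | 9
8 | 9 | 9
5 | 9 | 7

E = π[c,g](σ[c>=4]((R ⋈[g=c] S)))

σ filters on c, owned by the right side.
E' = π[c,g]((R ⋈[g=c] σ[c>=4](S)))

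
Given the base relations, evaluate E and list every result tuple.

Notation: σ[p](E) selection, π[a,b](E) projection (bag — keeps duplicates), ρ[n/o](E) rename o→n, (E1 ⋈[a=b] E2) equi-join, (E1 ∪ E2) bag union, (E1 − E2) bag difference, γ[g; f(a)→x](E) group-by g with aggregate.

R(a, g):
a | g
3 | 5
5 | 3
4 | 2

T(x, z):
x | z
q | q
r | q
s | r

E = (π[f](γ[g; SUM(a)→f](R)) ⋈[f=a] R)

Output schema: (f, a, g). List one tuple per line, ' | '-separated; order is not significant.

Per-node cardinality:
  R → 3
  γ[g; SUM(a)→f](R) → 3
  π[f](γ[g; SUM(a)→f](R)) → 3
  R → 3
  (π[f](γ[g; SUM(a)→f](R)) ⋈[f=a] R) → 3

== RESULT ==
f | a | g
3 | 3 | 5
4 | 4 | 2
5 | 5 | 3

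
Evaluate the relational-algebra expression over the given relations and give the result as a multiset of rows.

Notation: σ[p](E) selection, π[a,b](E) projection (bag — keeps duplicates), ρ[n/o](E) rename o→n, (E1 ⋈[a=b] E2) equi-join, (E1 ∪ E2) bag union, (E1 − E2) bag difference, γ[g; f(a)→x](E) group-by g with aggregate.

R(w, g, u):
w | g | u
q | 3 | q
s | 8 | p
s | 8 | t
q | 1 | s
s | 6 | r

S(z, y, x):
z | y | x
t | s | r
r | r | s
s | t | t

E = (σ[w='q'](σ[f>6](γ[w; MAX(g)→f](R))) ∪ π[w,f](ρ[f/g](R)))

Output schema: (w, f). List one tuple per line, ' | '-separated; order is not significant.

Row counts bottom-up:
  R → 5
  γ[w; MAX(g)→f](R) → 2
  σ[f>6](γ[w; MAX(g)→f](R)) → 1
  σ[w='q'](σ[f>6](γ[w; MAX(g)→f](R))) → 0
  R → 5
  ρ[f/g](R) → 5
  π[w,f](ρ[f/g](R)) → 5
  (σ[w='q'](σ[f>6](γ[w; MAX(g)→f](R))) ∪ π[w,f](ρ[f/g](R))) → 5

== RESULT ==
w | f
q | 1
q | 3
s | 6
s | 8
s | 8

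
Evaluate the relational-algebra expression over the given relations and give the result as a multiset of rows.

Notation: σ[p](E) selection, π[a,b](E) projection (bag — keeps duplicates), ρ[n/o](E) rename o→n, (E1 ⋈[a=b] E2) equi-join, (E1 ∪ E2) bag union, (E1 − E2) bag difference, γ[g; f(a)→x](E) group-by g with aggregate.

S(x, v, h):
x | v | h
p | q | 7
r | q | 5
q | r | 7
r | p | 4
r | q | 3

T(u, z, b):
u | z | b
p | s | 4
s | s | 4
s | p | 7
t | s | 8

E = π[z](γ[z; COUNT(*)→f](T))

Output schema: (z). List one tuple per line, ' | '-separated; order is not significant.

Row counts bottom-up:
  T → 4
  γ[z; COUNT(*)→f](T) → 2
  π[z](γ[z; COUNT(*)→f](T)) → 2

== RESULT ==
z
p
s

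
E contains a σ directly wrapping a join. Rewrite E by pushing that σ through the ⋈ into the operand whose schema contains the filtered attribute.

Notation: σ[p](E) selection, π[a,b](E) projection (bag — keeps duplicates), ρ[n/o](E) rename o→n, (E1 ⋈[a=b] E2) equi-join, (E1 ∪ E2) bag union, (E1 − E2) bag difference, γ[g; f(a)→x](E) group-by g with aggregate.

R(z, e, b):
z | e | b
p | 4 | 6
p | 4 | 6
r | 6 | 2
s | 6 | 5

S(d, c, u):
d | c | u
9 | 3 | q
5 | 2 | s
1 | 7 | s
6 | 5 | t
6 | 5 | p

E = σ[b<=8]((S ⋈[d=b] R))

σ filters on b, owned by the right side.
E' = (S ⋈[d=b] σ[b<=8](R))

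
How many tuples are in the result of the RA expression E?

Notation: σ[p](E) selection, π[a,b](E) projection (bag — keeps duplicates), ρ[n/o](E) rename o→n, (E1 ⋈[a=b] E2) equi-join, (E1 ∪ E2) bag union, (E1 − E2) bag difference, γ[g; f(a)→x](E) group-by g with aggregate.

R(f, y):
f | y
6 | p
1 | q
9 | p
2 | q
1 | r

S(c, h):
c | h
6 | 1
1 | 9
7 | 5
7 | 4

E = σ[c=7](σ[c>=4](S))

Per-node cardinality:
  S → 4
  σ[c>=4](S) → 3
  σ[c=7](σ[c>=4](S)) → 2

|E| = 2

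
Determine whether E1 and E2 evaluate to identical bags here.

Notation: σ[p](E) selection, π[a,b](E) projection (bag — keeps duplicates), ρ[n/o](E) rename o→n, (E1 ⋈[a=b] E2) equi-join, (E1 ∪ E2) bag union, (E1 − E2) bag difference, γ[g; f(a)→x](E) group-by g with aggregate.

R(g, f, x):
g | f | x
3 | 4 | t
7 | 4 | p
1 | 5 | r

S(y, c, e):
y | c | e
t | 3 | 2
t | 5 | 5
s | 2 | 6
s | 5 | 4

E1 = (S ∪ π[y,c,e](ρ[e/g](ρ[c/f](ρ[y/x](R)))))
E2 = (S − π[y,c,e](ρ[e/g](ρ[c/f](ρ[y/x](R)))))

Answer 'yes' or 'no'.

E1 per-node cardinality:
  S → 4
  R → 3
  ρ[y/x](R) → 3
  ρ[c/f](ρ[y/x](R)) → 3
  ρ[e/g](ρ[c/f](ρ[y/x](R))) → 3
  π[y,c,e](ρ[e/g](ρ[c/f](ρ[y/x](R)))) → 3
  (S ∪ π[y,c,e](ρ[e/g](ρ[c/f](ρ[y/x](R))))) → 7
E2 per-node cardinality:
  S → 4
  R → 3
  ρ[y/x](R) → 3
  ρ[c/f](ρ[y/x](R)) → 3
  ρ[e/g](ρ[c/f](ρ[y/x](R))) → 3
  π[y,c,e](ρ[e/g](ρ[c/f](ρ[y/x](R)))) → 3
  (S − π[y,c,e](ρ[e/g](ρ[c/f](ρ[y/x](R))))) → 4

E1 result:
y | c | e
p | 4 | 7
r | 5 | 1
s | 2 | 6
s | 5 | 4
t | 3 | 2
t | 4 | 3
t | 5 | 5
E2 result:
y | c | e
s | 2 | 6
s | 5 | 4
t | 3 | 2
t | 5 | 5
Witness: ('r', 5, 1) appears 1× in E1 but 0× in E2.

no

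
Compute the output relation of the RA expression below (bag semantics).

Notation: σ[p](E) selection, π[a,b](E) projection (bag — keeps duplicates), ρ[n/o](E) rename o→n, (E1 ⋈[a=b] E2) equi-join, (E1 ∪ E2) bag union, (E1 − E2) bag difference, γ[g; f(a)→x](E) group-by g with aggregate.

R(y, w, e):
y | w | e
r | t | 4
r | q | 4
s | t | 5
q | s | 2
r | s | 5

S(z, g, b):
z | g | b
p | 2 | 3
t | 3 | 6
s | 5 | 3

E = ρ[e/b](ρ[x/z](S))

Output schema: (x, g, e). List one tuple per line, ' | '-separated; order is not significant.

Row counts bottom-up:
  S → 3
  ρ[x/z](S) → 3
  ρ[e/b](ρ[x/z](S)) → 3

== RESULT ==
x | g | e
p | 2 | 3
s | 5 | 3
t | 3 | 6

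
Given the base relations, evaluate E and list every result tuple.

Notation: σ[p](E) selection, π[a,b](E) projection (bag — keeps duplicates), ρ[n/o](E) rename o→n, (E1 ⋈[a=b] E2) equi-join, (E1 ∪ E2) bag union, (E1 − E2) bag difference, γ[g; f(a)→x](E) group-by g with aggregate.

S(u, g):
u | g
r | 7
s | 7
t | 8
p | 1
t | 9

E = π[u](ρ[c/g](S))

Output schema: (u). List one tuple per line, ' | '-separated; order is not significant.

Stepwise |·|:
  S → 5
  ρ[c/g](S) → 5
  π[u](ρ[c/g](S)) → 5

== RESULT ==
u
p
r
s
t
t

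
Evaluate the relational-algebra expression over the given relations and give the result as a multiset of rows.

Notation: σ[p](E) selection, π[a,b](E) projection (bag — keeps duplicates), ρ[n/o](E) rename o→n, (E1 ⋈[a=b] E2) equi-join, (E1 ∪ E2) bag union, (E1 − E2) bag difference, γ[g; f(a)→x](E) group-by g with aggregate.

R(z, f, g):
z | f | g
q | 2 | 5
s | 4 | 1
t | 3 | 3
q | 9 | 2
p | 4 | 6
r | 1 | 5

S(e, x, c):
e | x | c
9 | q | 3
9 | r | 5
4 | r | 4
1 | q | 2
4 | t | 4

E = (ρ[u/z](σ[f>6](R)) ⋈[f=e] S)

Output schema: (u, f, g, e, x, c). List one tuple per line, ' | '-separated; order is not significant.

Row counts bottom-up:
  R → 6
  σ[f>6](R) → 1
  ρ[u/z](σ[f>6](R)) → 1
  S → 5
  (ρ[u/z](σ[f>6](R)) ⋈[f=e] S) → 2

== RESULT ==
u | f | g | e | x | c
q | 9 | 2 | 9 | q | 3
q | 9 | 2 | 9 | r | 5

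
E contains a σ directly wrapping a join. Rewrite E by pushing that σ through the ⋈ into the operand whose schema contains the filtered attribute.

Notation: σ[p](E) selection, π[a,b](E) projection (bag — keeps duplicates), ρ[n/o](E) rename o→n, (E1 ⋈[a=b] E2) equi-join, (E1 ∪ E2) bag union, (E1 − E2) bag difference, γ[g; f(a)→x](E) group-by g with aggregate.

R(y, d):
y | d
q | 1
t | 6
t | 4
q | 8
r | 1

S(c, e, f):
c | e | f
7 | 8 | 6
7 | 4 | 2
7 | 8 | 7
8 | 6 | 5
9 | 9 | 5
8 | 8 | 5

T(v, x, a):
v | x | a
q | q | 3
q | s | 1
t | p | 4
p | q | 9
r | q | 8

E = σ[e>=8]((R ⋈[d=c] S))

σ filters on e, owned by the right side.
E' = (R ⋈[d=c] σ[e>=8](S))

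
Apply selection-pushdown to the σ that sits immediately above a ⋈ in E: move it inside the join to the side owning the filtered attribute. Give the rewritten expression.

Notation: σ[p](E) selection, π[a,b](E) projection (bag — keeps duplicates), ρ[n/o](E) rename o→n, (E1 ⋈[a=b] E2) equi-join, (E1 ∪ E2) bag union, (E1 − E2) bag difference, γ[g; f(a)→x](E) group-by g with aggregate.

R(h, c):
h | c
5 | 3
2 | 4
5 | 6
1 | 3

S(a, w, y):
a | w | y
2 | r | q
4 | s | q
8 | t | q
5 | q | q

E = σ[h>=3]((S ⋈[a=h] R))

σ filters on h, owned by the right side.
E' = (S ⋈[a=h] σ[h>=3](R))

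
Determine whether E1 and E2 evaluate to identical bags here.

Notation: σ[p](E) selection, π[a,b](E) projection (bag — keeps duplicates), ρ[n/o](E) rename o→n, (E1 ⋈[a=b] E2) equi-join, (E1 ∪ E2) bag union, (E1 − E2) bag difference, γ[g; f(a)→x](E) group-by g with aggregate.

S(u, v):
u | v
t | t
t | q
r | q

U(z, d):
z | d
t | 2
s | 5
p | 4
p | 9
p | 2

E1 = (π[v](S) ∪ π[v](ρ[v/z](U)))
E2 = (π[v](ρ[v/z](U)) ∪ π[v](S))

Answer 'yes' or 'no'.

E1 row counts bottom-up:
  S → 3
  π[v](S) → 3
  U → 5
  ρ[v/z](U) → 5
  π[v](ρ[v/z](U)) → 5
  (π[v](S) ∪ π[v](ρ[v/z](U))) → 8
E2 row counts bottom-up:
  U → 5
  ρ[v/z](U) → 5
  π[v](ρ[v/z](U)) → 5
  S → 3
  π[v](S) → 3
  (π[v](ρ[v/z](U)) ∪ π[v](S)) → 8

E1 and E2 produce the same multiset:
v
p
p
p
q
q
s
t
t

yes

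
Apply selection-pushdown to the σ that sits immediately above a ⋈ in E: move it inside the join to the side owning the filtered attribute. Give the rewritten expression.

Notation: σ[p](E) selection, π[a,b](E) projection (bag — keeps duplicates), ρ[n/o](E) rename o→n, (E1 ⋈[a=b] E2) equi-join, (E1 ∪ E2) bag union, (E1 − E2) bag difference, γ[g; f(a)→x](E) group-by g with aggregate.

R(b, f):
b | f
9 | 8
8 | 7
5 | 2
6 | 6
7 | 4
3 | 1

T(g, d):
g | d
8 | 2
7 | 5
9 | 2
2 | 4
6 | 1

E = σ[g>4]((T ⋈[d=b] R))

σ filters on g, owned by the left side.
E' = (σ[g>4](T) ⋈[d=b] R)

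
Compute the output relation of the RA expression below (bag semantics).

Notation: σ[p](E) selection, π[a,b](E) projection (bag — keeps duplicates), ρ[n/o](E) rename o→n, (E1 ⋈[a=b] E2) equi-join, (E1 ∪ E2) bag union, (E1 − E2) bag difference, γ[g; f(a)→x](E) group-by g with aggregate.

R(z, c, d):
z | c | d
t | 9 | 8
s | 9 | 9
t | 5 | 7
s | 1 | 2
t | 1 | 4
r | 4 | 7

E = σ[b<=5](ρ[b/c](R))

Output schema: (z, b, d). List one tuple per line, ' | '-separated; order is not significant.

Row counts bottom-up:
  R → 6
  ρ[b/c](R) → 6
  σ[b<=5](ρ[b/c](R)) → 4

== RESULT ==
z | b | d
r | 4 | 7
s | 1 | 2
t | 1 | 4
t | 5 | 7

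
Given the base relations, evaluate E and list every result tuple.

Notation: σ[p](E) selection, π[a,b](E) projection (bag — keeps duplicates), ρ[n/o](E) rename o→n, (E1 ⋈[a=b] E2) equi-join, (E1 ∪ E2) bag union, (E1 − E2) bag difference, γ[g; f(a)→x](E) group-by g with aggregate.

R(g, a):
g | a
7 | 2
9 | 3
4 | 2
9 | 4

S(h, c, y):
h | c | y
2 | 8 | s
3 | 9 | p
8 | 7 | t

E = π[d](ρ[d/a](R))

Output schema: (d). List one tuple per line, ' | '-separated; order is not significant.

Subexpression sizes:
  R → 4
  ρ[d/a](R) → 4
  π[d](ρ[d/a](R)) → 4

== RESULT ==
d
2
2
3
4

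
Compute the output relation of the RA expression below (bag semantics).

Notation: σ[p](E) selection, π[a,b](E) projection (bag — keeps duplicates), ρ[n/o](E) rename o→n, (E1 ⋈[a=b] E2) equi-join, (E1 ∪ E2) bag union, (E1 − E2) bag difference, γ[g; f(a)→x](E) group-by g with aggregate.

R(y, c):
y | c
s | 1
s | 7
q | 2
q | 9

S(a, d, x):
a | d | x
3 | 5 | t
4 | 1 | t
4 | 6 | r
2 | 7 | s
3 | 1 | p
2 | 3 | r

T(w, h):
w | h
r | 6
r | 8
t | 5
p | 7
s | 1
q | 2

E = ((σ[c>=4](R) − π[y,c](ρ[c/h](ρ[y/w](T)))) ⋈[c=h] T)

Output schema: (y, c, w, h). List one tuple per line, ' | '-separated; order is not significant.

Row counts bottom-up:
  R → 4
  σ[c>=4](R) → 2
  T → 6
  ρ[y/w](T) → 6
  ρ[c/h](ρ[y/w](T)) → 6
  π[y,c](ρ[c/h](ρ[y/w](T))) → 6
  (σ[c>=4](R) − π[y,c](ρ[c/h](ρ[y/w](T)))) → 2
  T → 6
  ((σ[c>=4](R) − π[y,c](ρ[c/h](ρ[y/w](T)))) ⋈[c=h] T) → 1

== RESULT ==
y | c | w | h
s | 7 | p | 7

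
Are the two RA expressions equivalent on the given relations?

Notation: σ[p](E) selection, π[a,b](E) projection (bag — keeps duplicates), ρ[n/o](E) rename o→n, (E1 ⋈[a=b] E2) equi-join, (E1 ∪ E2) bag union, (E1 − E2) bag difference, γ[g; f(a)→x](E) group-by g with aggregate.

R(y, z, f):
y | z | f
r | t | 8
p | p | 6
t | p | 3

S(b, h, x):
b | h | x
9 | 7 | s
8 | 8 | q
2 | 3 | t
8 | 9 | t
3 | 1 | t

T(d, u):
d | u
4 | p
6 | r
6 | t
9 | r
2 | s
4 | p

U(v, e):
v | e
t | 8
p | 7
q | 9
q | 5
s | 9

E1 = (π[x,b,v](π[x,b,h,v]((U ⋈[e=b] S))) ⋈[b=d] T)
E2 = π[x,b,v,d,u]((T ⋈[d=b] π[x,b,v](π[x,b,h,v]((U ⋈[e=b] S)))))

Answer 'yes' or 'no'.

E1 stepwise |·|:
  U → 5
  S → 5
  (U ⋈[e=b] S) → 4
  π[x,b,h,v]((U ⋈[e=b] S)) → 4
  π[x,b,v](π[x,b,h,v]((U ⋈[e=b] S))) → 4
  T → 6
  (π[x,b,v](π[x,b,h,v]((U ⋈[e=b] S))) ⋈[b=d] T) → 2
E2 stepwise |·|:
  T → 6
  U → 5
  S → 5
  (U ⋈[e=b] S) → 4
  π[x,b,h,v]((U ⋈[e=b] S)) → 4
  π[x,b,v](π[x,b,h,v]((U ⋈[e=b] S))) → 4
  (T ⋈[d=b] π[x,b,v](π[x,b,h,v]((U ⋈[e=b] S)))) → 2
  π[x,b,v,d,u]((T ⋈[d=b] π[x,b,v](π[x,b,h,v]((U ⋈[e=b] S))))) → 2

E1 and E2 produce the same multiset:
x | b | v | d | u
s | 9 | q | 9 | r
s | 9 | s | 9 | r

yes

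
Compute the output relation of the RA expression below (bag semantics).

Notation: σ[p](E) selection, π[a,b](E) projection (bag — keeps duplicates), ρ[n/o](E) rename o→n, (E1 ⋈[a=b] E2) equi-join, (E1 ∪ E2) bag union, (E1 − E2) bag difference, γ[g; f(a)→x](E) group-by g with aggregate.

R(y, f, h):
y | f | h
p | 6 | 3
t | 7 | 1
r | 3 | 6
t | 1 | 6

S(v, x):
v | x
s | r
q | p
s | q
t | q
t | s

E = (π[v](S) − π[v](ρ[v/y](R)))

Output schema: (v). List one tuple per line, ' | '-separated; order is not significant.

Row counts bottom-up:
  S → 5
  π[v](S) → 5
  R → 4
  ρ[v/y](R) → 4
  π[v](ρ[v/y](R)) → 4
  (π[v](S) − π[v](ρ[v/y](R))) → 3

== RESULT ==
v
q
s
s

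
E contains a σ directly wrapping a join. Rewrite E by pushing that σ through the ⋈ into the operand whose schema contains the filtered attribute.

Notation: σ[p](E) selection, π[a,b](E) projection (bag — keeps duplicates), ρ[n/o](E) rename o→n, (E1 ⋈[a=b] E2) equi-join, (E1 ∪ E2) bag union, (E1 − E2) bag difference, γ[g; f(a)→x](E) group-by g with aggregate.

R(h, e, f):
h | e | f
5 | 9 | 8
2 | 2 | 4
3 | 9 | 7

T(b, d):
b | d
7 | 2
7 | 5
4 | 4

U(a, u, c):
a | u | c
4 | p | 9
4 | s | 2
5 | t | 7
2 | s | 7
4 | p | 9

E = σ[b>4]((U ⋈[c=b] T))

σ filters on b, owned by the right side.
E' = (U ⋈[c=b] σ[b>4](T))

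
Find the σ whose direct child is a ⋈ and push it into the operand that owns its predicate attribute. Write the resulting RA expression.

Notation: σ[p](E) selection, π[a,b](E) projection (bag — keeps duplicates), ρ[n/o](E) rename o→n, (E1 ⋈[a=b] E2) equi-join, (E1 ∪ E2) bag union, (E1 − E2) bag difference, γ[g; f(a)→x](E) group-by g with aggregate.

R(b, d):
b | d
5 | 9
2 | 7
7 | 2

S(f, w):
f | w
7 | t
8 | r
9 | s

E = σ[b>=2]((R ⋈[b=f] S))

σ filters on b, owned by the left side.
E' = (σ[b>=2](R) ⋈[b=f] S)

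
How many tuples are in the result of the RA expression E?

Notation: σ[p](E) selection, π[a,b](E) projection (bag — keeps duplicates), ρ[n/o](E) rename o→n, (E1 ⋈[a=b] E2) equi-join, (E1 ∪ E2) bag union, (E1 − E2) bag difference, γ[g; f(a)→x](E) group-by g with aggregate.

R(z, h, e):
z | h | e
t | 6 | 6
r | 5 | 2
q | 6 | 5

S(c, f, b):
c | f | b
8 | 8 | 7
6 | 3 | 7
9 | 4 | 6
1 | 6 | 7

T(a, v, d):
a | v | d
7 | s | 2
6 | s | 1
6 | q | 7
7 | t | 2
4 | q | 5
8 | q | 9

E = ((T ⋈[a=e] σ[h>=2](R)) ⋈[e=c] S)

Subexpression sizes:
  T → 6
  R → 3
  σ[h>=2](R) → 3
  (T ⋈[a=e] σ[h>=2](R)) → 2
  S → 4
  ((T ⋈[a=e] σ[h>=2](R)) ⋈[e=c] S) → 2

|E| = 2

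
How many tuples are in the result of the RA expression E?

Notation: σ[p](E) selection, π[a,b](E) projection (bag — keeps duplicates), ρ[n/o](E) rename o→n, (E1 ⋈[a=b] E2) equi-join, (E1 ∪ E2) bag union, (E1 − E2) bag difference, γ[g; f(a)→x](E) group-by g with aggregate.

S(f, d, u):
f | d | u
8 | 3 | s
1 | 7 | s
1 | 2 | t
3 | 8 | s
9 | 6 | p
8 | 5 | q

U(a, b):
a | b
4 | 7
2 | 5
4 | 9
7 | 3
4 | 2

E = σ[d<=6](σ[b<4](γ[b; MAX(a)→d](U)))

Row counts bottom-up:
  U → 5
  γ[b; MAX(a)→d](U) → 5
  σ[b<4](γ[b; MAX(a)→d](U)) → 2
  σ[d<=6](σ[b<4](γ[b; MAX(a)→d](U))) → 1

|E| = 1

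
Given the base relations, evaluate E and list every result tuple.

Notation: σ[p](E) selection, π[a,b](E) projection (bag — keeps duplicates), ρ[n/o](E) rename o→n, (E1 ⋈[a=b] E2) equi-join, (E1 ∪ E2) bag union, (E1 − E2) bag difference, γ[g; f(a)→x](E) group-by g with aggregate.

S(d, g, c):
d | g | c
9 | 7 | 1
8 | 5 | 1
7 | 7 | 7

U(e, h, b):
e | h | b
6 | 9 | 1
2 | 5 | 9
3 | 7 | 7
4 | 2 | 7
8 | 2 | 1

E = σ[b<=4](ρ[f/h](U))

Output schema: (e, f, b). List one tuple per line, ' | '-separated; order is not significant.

Stepwise |·|:
  U → 5
  ρ[f/h](U) → 5
  σ[b<=4](ρ[f/h](U)) → 2

== RESULT ==
e | f | b
6 | 9 | 1
8 | 2 | 1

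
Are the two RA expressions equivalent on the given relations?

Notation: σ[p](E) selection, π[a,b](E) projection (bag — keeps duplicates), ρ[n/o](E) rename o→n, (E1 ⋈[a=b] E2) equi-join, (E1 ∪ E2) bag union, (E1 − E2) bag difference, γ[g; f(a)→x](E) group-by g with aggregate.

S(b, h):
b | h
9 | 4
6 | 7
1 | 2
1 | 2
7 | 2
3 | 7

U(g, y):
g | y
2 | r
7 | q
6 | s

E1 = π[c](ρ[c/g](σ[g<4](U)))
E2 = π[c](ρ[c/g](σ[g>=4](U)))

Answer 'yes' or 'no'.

E1 subexpression sizes:
  U → 3
  σ[g<4](U) → 1
  ρ[c/g](σ[g<4](U)) → 1
  π[c](ρ[c/g](σ[g<4](U))) → 1
E2 subexpression sizes:
  U → 3
  σ[g>=4](U) → 2
  ρ[c/g](σ[g>=4](U)) → 2
  π[c](ρ[c/g](σ[g>=4](U))) → 2

E1 result:
c
2
E2 result:
c
6
7
Witness: (6,) appears 0× in E1 but 1× in E2.

no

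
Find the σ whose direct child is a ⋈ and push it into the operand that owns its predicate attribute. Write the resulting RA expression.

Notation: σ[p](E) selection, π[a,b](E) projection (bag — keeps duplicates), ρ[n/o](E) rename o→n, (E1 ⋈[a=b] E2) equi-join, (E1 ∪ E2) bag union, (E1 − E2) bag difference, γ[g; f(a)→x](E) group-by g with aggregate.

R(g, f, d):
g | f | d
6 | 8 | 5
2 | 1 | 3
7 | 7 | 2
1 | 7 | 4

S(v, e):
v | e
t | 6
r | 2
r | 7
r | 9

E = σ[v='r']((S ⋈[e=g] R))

σ filters on v, owned by the left side.
E' = (σ[v='r'](S) ⋈[e=g] R)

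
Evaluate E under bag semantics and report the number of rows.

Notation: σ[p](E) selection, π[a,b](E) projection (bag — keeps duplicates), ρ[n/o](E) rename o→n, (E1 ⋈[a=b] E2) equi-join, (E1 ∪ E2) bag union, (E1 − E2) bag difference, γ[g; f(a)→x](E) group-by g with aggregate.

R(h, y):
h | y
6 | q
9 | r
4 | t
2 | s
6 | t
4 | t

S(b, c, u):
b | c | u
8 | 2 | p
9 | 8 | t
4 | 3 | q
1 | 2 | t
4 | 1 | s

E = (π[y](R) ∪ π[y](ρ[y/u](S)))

Per-node cardinality:
  R → 6
  π[y](R) → 6
  S → 5
  ρ[y/u](S) → 5
  π[y](ρ[y/u](S)) → 5
  (π[y](R) ∪ π[y](ρ[y/u](S))) → 11

|E| = 11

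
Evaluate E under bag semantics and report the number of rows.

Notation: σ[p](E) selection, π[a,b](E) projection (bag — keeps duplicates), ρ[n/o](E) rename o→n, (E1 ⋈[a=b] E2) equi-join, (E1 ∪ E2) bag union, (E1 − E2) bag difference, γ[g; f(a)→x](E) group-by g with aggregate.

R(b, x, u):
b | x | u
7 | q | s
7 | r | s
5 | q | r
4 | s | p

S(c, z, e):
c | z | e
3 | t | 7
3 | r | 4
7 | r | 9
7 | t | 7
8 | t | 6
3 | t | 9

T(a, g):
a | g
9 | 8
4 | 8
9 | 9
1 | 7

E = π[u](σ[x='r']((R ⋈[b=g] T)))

Row counts bottom-up:
  R → 4
  T → 4
  (R ⋈[b=g] T) → 2
  σ[x='r']((R ⋈[b=g] T)) → 1
  π[u](σ[x='r']((R ⋈[b=g] T))) → 1

|E| = 1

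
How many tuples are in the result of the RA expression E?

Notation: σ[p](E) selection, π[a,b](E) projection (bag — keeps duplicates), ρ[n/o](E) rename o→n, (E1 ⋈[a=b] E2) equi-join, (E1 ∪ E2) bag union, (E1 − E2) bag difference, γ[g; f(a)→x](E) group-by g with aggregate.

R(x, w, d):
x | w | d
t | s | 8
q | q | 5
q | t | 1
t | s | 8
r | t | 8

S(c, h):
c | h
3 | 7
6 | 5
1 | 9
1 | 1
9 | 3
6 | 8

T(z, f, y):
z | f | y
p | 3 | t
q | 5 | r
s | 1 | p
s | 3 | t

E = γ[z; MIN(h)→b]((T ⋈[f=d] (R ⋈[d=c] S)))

Subexpression sizes:
  T → 4
  R → 5
  S → 6
  (R ⋈[d=c] S) → 2
  (T ⋈[f=d] (R ⋈[d=c] S)) → 2
  γ[z; MIN(h)→b]((T ⋈[f=d] (R ⋈[d=c] S))) → 1

|E| = 1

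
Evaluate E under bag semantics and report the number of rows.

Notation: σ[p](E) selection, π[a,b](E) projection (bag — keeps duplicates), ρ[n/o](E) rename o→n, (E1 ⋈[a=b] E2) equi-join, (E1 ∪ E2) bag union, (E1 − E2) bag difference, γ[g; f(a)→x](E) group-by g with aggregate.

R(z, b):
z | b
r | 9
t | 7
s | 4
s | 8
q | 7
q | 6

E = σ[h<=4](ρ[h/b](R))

Per-node cardinality:
  R → 6
  ρ[h/b](R) → 6
  σ[h<=4](ρ[h/b](R)) → 1

|E| = 1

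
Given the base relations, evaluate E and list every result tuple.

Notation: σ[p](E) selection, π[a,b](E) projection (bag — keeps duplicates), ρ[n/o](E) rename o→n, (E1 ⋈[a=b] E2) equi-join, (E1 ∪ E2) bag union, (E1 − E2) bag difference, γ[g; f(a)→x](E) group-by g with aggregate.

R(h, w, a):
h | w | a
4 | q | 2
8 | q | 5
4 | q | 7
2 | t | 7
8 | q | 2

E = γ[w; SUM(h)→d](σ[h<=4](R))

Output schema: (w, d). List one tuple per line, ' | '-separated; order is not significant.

Subexpression sizes:
  R → 5
  σ[h<=4](R) → 3
  γ[w; SUM(h)→d](σ[h<=4](R)) → 2

== RESULT ==
w | d
q | 8
t | 2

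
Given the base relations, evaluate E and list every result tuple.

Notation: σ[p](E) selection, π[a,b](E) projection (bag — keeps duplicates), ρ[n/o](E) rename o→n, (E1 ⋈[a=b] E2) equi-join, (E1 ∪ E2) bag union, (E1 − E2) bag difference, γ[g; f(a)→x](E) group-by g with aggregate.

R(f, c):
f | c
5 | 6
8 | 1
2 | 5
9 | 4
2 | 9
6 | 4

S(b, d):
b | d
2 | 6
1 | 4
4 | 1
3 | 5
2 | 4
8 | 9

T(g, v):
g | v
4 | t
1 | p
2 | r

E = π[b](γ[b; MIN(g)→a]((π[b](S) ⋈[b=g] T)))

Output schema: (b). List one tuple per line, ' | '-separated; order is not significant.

Row counts bottom-up:
  S → 6
  π[b](S) → 6
  T → 3
  (π[b](S) ⋈[b=g] T) → 4
  γ[b; MIN(g)→a]((π[b](S) ⋈[b=g] T)) → 3
  π[b](γ[b; MIN(g)→a]((π[b](S) ⋈[b=g] T))) → 3

== RESULT ==
b
1
2
4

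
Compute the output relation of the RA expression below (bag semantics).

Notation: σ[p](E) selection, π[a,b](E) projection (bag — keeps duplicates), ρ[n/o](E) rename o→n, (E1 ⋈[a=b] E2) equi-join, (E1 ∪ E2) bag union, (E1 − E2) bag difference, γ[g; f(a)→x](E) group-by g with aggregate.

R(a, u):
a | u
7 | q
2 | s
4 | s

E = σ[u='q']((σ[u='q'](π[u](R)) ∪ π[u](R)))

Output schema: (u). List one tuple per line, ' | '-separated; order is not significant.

Row counts bottom-up:
  R → 3
  π[u](R) → 3
  σ[u='q'](π[u](R)) → 1
  R → 3
  π[u](R) → 3
  (σ[u='q'](π[u](R)) ∪ π[u](R)) → 4
  σ[u='q']((σ[u='q'](π[u](R)) ∪ π[u](R))) → 2

== RESULT ==
u
q
q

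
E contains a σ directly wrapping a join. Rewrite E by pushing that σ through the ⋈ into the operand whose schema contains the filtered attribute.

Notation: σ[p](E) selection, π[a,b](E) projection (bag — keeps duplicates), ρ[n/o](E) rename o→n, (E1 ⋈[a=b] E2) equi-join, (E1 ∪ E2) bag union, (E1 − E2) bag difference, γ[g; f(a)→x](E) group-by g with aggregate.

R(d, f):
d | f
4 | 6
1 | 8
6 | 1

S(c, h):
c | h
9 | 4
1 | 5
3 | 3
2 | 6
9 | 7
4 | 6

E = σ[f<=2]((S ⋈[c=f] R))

σ filters on f, owned by the right side.
E' = (S ⋈[c=f] σ[f<=2](R))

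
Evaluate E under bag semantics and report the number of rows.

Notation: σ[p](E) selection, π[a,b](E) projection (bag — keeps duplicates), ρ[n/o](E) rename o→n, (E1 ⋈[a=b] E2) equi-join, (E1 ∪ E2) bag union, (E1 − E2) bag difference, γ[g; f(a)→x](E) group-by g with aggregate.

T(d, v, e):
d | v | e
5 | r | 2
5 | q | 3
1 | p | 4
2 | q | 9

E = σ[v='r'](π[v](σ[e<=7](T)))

Per-node cardinality:
  T → 4
  σ[e<=7](T) → 3
  π[v](σ[e<=7](T)) → 3
  σ[v='r'](π[v](σ[e<=7](T))) → 1

|E| = 1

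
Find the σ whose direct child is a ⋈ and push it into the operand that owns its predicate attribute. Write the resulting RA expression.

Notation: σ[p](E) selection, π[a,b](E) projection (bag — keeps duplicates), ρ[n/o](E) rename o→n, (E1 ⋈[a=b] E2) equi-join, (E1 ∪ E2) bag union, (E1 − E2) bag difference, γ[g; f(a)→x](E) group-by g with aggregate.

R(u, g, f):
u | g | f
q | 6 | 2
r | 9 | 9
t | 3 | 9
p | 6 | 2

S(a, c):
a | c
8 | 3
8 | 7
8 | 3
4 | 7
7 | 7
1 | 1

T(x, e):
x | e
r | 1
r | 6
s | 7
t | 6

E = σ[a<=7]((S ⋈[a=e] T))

σ filters on a, owned by the left side.
E' = (σ[a<=7](S) ⋈[a=e] T)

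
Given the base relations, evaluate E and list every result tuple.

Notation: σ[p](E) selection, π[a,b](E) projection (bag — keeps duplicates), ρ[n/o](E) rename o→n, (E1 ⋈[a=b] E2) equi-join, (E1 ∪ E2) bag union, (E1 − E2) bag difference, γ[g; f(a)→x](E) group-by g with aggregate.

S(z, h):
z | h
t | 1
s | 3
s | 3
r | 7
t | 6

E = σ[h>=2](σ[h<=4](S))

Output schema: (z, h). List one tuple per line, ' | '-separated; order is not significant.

Subexpression sizes:
  S → 5
  σ[h<=4](S) → 3
  σ[h>=2](σ[h<=4](S)) → 2

== RESULT ==
z | h
s | 3
s | 3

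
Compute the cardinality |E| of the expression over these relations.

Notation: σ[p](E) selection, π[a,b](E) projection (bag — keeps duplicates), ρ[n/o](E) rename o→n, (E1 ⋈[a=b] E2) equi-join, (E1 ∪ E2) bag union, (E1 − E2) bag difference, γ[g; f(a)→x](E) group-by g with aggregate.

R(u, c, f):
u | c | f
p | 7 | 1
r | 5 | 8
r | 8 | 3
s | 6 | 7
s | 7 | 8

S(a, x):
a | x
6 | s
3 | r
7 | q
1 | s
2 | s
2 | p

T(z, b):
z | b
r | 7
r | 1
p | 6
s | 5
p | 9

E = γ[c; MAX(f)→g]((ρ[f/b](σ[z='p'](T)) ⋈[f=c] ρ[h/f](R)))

Subexpression sizes:
  T → 5
  σ[z='p'](T) → 2
  ρ[f/b](σ[z='p'](T)) → 2
  R → 5
  ρ[h/f](R) → 5
  (ρ[f/b](σ[z='p'](T)) ⋈[f=c] ρ[h/f](R)) → 1
  γ[c; MAX(f)→g]((ρ[f/b](σ[z='p'](T)) ⋈[f=c] ρ[h/f](R))) → 1

|E| = 1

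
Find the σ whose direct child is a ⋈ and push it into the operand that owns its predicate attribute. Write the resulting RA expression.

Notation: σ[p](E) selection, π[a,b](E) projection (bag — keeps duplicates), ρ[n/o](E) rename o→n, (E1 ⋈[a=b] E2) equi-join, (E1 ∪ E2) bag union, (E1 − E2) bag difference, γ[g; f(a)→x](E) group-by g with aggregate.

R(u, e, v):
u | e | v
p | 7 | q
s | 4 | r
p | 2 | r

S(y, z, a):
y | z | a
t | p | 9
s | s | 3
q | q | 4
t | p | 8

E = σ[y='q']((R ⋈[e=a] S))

σ filters on y, owned by the right side.
E' = (R ⋈[e=a] σ[y='q'](S))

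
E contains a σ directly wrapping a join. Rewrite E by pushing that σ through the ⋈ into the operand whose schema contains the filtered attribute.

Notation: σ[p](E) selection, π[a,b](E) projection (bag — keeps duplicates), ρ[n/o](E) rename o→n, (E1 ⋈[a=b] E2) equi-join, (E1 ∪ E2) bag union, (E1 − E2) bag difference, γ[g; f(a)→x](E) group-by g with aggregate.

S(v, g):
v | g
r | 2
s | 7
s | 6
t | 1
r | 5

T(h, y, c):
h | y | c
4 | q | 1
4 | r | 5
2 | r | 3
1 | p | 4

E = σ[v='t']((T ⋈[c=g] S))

σ filters on v, owned by the right side.
E' = (T ⋈[c=g] σ[v='t'](S))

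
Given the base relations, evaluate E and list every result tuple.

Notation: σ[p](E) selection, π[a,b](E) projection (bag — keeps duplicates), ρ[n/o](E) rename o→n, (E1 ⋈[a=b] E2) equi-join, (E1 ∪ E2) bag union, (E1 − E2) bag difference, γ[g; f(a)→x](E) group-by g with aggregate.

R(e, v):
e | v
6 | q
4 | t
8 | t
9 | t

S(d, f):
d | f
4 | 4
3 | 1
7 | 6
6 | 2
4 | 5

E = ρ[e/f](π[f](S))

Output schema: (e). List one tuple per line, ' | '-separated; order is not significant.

Row counts bottom-up:
  S → 5
  π[f](S) → 5
  ρ[e/f](π[f](S)) → 5

== RESULT ==
e
1
2
4
5
6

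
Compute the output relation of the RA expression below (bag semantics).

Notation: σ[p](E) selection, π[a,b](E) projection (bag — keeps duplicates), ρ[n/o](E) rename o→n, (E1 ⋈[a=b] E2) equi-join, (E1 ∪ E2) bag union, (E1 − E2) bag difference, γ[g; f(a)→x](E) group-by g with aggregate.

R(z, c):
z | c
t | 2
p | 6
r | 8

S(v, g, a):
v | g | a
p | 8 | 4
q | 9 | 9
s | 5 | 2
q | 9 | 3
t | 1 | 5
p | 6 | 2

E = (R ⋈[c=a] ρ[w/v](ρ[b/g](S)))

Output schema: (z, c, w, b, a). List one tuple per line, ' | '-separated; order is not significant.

Per-node cardinality:
  R → 3
  S → 6
  ρ[b/g](S) → 6
  ρ[w/v](ρ[b/g](S)) → 6
  (R ⋈[c=a] ρ[w/v](ρ[b/g](S))) → 2

== RESULT ==
z | c | w | b | a
t | 2 | p | 6 | 2
t | 2 | s | 5 | 2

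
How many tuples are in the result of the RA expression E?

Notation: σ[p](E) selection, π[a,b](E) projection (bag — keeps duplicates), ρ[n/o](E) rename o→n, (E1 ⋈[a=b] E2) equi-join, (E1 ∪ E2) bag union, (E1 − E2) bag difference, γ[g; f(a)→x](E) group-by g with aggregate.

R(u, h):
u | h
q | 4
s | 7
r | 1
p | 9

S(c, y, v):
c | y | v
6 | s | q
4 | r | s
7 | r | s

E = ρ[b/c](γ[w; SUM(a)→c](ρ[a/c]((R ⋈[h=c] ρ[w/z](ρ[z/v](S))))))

Per-node cardinality:
  R → 4
  S → 3
  ρ[z/v](S) → 3
  ρ[w/z](ρ[z/v](S)) → 3
  (R ⋈[h=c] ρ[w/z](ρ[z/v](S))) → 2
  ρ[a/c]((R ⋈[h=c] ρ[w/z](ρ[z/v](S)))) → 2
  γ[w; SUM(a)→c](ρ[a/c]((R ⋈[h=c] ρ[w/z](ρ[z/v](S))))) → 1
  ρ[b/c](γ[w; SUM(a)→c](ρ[a/c]((R ⋈[h=c] ρ[w/z](ρ[z/v](S)))))) → 1

|E| = 1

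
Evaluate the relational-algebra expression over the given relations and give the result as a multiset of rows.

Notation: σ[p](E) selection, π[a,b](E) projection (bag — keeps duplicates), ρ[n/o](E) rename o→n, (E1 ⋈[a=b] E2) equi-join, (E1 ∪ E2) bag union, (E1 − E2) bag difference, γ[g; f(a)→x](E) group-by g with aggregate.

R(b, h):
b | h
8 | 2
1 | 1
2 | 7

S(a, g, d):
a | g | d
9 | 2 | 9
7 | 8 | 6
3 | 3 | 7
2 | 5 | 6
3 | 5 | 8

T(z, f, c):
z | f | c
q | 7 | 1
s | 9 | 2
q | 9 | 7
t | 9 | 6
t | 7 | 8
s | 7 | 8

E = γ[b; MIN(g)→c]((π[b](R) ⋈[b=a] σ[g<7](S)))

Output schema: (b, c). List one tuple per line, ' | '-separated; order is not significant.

Per-node cardinality:
  R → 3
  π[b](R) → 3
  S → 5
  σ[g<7](S) → 4
  (π[b](R) ⋈[b=a] σ[g<7](S)) → 1
  γ[b; MIN(g)→c]((π[b](R) ⋈[b=a] σ[g<7](S))) → 1

== RESULT ==
b | c
2 | 5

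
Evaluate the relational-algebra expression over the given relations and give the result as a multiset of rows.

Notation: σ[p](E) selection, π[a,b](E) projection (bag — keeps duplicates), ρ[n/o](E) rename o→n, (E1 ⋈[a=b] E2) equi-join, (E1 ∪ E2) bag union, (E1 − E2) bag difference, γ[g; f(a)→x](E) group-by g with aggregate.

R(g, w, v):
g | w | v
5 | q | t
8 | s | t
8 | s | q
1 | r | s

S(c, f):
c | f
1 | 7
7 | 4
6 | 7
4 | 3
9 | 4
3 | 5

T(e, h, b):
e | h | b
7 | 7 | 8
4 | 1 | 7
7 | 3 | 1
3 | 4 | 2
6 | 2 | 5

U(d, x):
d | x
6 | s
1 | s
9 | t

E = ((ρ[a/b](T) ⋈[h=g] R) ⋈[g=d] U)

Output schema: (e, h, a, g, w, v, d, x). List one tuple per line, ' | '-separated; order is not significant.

Stepwise |·|:
  T → 5
  ρ[a/b](T) → 5
  R → 4
  (ρ[a/b](T) ⋈[h=g] R) → 1
  U → 3
  ((ρ[a/b](T) ⋈[h=g] R) ⋈[g=d] U) → 1

== RESULT ==
e | h | a | g | w | v | d | x
4 | 1 | 7 | 1 | r | s | 1 | s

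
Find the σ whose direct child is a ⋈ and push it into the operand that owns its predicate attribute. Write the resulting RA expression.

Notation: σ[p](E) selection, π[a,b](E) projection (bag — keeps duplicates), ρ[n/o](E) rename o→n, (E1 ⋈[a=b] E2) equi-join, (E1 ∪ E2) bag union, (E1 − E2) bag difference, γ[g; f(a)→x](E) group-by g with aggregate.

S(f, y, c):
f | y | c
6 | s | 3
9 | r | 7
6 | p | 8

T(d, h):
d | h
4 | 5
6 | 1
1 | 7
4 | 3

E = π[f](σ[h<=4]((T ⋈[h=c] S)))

σ filters on h, owned by the left side.
E' = π[f]((σ[h<=4](T) ⋈[h=c] S))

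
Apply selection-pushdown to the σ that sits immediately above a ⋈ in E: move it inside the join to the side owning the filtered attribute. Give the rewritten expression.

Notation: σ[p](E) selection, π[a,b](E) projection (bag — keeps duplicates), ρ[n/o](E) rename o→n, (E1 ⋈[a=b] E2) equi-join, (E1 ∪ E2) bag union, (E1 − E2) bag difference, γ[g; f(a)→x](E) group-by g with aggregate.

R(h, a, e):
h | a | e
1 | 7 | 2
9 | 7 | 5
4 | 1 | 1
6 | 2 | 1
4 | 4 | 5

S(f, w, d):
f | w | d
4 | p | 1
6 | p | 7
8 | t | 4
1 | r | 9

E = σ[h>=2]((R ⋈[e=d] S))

σ filters on h, owned by the left side.
E' = (σ[h>=2](R) ⋈[e=d] S)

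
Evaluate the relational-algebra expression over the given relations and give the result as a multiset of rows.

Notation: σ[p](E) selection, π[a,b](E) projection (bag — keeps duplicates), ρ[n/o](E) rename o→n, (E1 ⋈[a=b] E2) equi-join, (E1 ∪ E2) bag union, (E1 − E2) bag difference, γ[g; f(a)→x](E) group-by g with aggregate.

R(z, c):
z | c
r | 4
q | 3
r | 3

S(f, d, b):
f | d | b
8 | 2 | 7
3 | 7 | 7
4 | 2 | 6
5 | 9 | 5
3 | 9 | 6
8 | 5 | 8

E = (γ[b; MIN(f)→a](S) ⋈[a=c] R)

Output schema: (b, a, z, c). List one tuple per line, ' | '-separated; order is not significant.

Subexpression sizes:
  S → 6
  γ[b; MIN(f)→a](S) → 4
  R → 3
  (γ[b; MIN(f)→a](S) ⋈[a=c] R) → 4

== RESULT ==
b | a | z | c
6 | 3 | q | 3
6 | 3 | r | 3
7 | 3 | q | 3
7 | 3 | r | 3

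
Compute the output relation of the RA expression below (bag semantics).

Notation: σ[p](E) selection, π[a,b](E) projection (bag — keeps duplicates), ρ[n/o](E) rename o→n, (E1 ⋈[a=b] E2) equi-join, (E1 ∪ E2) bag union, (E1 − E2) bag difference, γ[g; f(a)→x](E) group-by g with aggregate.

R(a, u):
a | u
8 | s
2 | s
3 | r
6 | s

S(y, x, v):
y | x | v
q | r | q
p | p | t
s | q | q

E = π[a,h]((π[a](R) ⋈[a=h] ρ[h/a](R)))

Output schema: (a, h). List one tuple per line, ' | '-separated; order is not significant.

Per-node cardinality:
  R → 4
  π[a](R) → 4
  R → 4
  ρ[h/a](R) → 4
  (π[a](R) ⋈[a=h] ρ[h/a](R)) → 4
  π[a,h]((π[a](R) ⋈[a=h] ρ[h/a](R))) → 4

== RESULT ==
a | h
2 | 2
3 | 3
6 | 6
8 | 8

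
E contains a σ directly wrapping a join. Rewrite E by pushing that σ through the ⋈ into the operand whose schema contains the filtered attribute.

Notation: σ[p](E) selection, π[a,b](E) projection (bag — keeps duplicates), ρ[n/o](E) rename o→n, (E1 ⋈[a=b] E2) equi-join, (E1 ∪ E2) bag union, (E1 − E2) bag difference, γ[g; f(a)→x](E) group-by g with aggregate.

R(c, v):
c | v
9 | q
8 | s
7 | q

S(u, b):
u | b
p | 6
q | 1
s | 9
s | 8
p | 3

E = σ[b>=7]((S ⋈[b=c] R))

σ filters on b, owned by the left side.
E' = (σ[b>=7](S) ⋈[b=c] R)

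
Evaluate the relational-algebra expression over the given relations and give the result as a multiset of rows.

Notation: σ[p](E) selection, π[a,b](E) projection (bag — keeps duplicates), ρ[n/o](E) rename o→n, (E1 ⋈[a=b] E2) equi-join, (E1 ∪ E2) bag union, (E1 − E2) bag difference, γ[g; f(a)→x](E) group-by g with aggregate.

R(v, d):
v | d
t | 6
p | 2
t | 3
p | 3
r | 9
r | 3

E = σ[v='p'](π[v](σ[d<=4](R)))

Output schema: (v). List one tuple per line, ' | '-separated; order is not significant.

Per-node cardinality:
  R → 6
  σ[d<=4](R) → 4
  π[v](σ[d<=4](R)) → 4
  σ[v='p'](π[v](σ[d<=4](R))) → 2

== RESULT ==
v
p
p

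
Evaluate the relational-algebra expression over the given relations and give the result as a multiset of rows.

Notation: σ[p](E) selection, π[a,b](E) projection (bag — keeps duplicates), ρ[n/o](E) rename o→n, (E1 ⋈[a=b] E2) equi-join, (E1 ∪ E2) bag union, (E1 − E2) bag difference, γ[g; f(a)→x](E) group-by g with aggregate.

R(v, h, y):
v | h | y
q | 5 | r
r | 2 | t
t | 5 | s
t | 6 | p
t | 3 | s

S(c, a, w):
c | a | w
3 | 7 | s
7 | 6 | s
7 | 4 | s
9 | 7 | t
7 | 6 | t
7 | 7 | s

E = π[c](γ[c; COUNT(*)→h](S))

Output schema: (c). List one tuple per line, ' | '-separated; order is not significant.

Row counts bottom-up:
  S → 6
  γ[c; COUNT(*)→h](S) → 3
  π[c](γ[c; COUNT(*)→h](S)) → 3

== RESULT ==
c
3
7
9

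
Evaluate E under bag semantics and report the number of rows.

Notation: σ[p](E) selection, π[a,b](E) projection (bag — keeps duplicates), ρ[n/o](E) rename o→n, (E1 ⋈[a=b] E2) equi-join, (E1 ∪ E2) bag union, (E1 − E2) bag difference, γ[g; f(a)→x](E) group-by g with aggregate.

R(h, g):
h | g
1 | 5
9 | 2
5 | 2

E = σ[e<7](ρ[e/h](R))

Per-node cardinality:
  R → 3
  ρ[e/h](R) → 3
  σ[e<7](ρ[e/h](R)) → 2

|E| = 2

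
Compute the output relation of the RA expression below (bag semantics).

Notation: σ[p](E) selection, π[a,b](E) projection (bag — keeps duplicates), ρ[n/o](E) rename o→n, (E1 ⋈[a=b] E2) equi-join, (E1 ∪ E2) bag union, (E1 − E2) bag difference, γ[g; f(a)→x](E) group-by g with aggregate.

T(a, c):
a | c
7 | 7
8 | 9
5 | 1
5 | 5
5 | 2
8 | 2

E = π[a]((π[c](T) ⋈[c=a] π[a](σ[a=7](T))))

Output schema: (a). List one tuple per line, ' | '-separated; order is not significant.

Stepwise |·|:
  T → 6
  π[c](T) → 6
  T → 6
  σ[a=7](T) → 1
  π[a](σ[a=7](T)) → 1
  (π[c](T) ⋈[c=a] π[a](σ[a=7](T))) → 1
  π[a]((π[c](T) ⋈[c=a] π[a](σ[a=7](T)))) → 1

== RESULT ==
a
7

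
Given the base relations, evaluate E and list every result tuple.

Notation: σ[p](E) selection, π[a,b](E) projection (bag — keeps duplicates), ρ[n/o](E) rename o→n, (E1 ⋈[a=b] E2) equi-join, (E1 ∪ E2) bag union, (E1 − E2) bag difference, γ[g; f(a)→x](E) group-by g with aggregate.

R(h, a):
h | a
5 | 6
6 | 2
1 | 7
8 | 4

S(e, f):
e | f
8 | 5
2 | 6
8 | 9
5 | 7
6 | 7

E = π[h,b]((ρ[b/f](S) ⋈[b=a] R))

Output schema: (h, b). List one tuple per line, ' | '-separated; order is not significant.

Subexpression sizes:
  S → 5
  ρ[b/f](S) → 5
  R → 4
  (ρ[b/f](S) ⋈[b=a] R) → 3
  π[h,b]((ρ[b/f](S) ⋈[b=a] R)) → 3

== RESULT ==
h | b
1 | 7
1 | 7
5 | 6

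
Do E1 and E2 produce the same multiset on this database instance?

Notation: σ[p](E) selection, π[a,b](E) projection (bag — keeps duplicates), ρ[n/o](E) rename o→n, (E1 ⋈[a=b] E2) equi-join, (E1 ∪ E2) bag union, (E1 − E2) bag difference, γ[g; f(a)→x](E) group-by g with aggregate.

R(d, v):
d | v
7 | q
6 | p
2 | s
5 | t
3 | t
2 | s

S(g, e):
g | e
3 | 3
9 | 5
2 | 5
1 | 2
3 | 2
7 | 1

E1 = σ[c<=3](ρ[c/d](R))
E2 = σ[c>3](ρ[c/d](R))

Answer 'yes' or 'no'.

E1 stepwise |·|:
  R → 6
  ρ[c/d](R) → 6
  σ[c<=3](ρ[c/d](R)) → 3
E2 stepwise |·|:
  R → 6
  ρ[c/d](R) → 6
  σ[c>3](ρ[c/d](R)) → 3

E1 result:
c | v
2 | s
2 | s
3 | t
E2 result:
c | v
5 | t
6 | p
7 | q
Witness: (6, 'p') appears 0× in E1 but 1× in E2.

no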